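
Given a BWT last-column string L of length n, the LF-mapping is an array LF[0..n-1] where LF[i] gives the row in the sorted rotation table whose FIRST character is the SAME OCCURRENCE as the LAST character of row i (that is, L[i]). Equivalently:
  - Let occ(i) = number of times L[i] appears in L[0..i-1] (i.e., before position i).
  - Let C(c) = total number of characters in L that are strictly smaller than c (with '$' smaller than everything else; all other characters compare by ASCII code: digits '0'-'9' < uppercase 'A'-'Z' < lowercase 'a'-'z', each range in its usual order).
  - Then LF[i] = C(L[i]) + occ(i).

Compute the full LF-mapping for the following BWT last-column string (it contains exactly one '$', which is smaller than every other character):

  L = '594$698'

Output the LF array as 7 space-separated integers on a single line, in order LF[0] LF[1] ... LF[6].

Char counts: '$':1, '4':1, '5':1, '6':1, '8':1, '9':2
C (first-col start): C('$')=0, C('4')=1, C('5')=2, C('6')=3, C('8')=4, C('9')=5
L[0]='5': occ=0, LF[0]=C('5')+0=2+0=2
L[1]='9': occ=0, LF[1]=C('9')+0=5+0=5
L[2]='4': occ=0, LF[2]=C('4')+0=1+0=1
L[3]='$': occ=0, LF[3]=C('$')+0=0+0=0
L[4]='6': occ=0, LF[4]=C('6')+0=3+0=3
L[5]='9': occ=1, LF[5]=C('9')+1=5+1=6
L[6]='8': occ=0, LF[6]=C('8')+0=4+0=4

Answer: 2 5 1 0 3 6 4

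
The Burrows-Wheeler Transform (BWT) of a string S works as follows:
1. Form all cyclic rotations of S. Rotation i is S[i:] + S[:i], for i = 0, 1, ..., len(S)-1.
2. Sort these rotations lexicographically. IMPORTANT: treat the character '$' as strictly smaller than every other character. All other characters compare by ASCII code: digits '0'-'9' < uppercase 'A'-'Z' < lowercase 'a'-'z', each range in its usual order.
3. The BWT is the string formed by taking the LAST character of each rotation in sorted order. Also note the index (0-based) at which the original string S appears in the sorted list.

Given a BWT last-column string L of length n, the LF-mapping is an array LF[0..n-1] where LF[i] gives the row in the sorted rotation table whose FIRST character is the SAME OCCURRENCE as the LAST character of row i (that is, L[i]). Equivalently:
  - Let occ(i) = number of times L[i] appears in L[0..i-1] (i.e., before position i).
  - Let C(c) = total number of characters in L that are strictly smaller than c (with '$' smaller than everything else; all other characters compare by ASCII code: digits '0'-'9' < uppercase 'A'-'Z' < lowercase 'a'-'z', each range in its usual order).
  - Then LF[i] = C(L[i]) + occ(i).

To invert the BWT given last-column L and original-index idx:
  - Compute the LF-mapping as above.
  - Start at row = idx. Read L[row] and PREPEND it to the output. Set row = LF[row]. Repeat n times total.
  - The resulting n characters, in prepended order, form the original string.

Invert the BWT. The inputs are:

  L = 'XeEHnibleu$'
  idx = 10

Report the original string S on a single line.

Answer: unbelieEHX$

Derivation:
LF mapping: 3 5 1 2 9 7 4 8 6 10 0
Walk LF starting at row 10, prepending L[row]:
  step 1: row=10, L[10]='$', prepend. Next row=LF[10]=0
  step 2: row=0, L[0]='X', prepend. Next row=LF[0]=3
  step 3: row=3, L[3]='H', prepend. Next row=LF[3]=2
  step 4: row=2, L[2]='E', prepend. Next row=LF[2]=1
  step 5: row=1, L[1]='e', prepend. Next row=LF[1]=5
  step 6: row=5, L[5]='i', prepend. Next row=LF[5]=7
  step 7: row=7, L[7]='l', prepend. Next row=LF[7]=8
  step 8: row=8, L[8]='e', prepend. Next row=LF[8]=6
  step 9: row=6, L[6]='b', prepend. Next row=LF[6]=4
  step 10: row=4, L[4]='n', prepend. Next row=LF[4]=9
  step 11: row=9, L[9]='u', prepend. Next row=LF[9]=10
Reversed output: unbelieEHX$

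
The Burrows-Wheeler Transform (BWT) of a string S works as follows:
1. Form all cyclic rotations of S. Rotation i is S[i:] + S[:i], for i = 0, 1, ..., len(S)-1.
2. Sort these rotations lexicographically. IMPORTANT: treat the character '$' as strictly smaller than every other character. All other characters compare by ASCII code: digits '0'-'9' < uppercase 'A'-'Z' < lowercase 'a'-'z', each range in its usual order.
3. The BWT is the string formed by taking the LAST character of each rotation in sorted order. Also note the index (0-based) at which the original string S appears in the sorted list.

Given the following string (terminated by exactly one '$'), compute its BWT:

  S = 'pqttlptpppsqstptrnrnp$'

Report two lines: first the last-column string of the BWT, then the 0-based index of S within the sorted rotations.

All 22 rotations (rotation i = S[i:]+S[:i]):
  rot[0] = pqttlptpppsqstptrnrnp$
  rot[1] = qttlptpppsqstptrnrnp$p
  rot[2] = ttlptpppsqstptrnrnp$pq
  rot[3] = tlptpppsqstptrnrnp$pqt
  rot[4] = lptpppsqstptrnrnp$pqtt
  rot[5] = ptpppsqstptrnrnp$pqttl
  rot[6] = tpppsqstptrnrnp$pqttlp
  rot[7] = pppsqstptrnrnp$pqttlpt
  rot[8] = ppsqstptrnrnp$pqttlptp
  rot[9] = psqstptrnrnp$pqttlptpp
  rot[10] = sqstptrnrnp$pqttlptppp
  rot[11] = qstptrnrnp$pqttlptppps
  rot[12] = stptrnrnp$pqttlptpppsq
  rot[13] = tptrnrnp$pqttlptpppsqs
  rot[14] = ptrnrnp$pqttlptpppsqst
  rot[15] = trnrnp$pqttlptpppsqstp
  rot[16] = rnrnp$pqttlptpppsqstpt
  rot[17] = nrnp$pqttlptpppsqstptr
  rot[18] = rnp$pqttlptpppsqstptrn
  rot[19] = np$pqttlptpppsqstptrnr
  rot[20] = p$pqttlptpppsqstptrnrn
  rot[21] = $pqttlptpppsqstptrnrnp
Sorted (with $ < everything):
  sorted[0] = $pqttlptpppsqstptrnrnp  (last char: 'p')
  sorted[1] = lptpppsqstptrnrnp$pqtt  (last char: 't')
  sorted[2] = np$pqttlptpppsqstptrnr  (last char: 'r')
  sorted[3] = nrnp$pqttlptpppsqstptr  (last char: 'r')
  sorted[4] = p$pqttlptpppsqstptrnrn  (last char: 'n')
  sorted[5] = pppsqstptrnrnp$pqttlpt  (last char: 't')
  sorted[6] = ppsqstptrnrnp$pqttlptp  (last char: 'p')
  sorted[7] = pqttlptpppsqstptrnrnp$  (last char: '$')
  sorted[8] = psqstptrnrnp$pqttlptpp  (last char: 'p')
  sorted[9] = ptpppsqstptrnrnp$pqttl  (last char: 'l')
  sorted[10] = ptrnrnp$pqttlptpppsqst  (last char: 't')
  sorted[11] = qstptrnrnp$pqttlptppps  (last char: 's')
  sorted[12] = qttlptpppsqstptrnrnp$p  (last char: 'p')
  sorted[13] = rnp$pqttlptpppsqstptrn  (last char: 'n')
  sorted[14] = rnrnp$pqttlptpppsqstpt  (last char: 't')
  sorted[15] = sqstptrnrnp$pqttlptppp  (last char: 'p')
  sorted[16] = stptrnrnp$pqttlptpppsq  (last char: 'q')
  sorted[17] = tlptpppsqstptrnrnp$pqt  (last char: 't')
  sorted[18] = tpppsqstptrnrnp$pqttlp  (last char: 'p')
  sorted[19] = tptrnrnp$pqttlptpppsqs  (last char: 's')
  sorted[20] = trnrnp$pqttlptpppsqstp  (last char: 'p')
  sorted[21] = ttlptpppsqstptrnrnp$pq  (last char: 'q')
Last column: ptrrntp$pltspntpqtpspq
Original string S is at sorted index 7

Answer: ptrrntp$pltspntpqtpspq
7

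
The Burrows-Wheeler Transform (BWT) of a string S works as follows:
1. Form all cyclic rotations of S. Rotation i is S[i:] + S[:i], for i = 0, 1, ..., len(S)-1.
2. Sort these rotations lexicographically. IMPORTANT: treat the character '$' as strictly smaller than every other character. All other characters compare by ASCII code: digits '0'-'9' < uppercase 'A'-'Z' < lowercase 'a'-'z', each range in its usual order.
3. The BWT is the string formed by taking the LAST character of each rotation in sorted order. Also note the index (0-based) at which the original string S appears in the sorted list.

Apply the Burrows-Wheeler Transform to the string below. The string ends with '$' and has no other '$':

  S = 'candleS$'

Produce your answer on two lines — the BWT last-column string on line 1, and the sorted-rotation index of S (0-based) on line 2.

All 8 rotations (rotation i = S[i:]+S[:i]):
  rot[0] = candleS$
  rot[1] = andleS$c
  rot[2] = ndleS$ca
  rot[3] = dleS$can
  rot[4] = leS$cand
  rot[5] = eS$candl
  rot[6] = S$candle
  rot[7] = $candleS
Sorted (with $ < everything):
  sorted[0] = $candleS  (last char: 'S')
  sorted[1] = S$candle  (last char: 'e')
  sorted[2] = andleS$c  (last char: 'c')
  sorted[3] = candleS$  (last char: '$')
  sorted[4] = dleS$can  (last char: 'n')
  sorted[5] = eS$candl  (last char: 'l')
  sorted[6] = leS$cand  (last char: 'd')
  sorted[7] = ndleS$ca  (last char: 'a')
Last column: Sec$nlda
Original string S is at sorted index 3

Answer: Sec$nlda
3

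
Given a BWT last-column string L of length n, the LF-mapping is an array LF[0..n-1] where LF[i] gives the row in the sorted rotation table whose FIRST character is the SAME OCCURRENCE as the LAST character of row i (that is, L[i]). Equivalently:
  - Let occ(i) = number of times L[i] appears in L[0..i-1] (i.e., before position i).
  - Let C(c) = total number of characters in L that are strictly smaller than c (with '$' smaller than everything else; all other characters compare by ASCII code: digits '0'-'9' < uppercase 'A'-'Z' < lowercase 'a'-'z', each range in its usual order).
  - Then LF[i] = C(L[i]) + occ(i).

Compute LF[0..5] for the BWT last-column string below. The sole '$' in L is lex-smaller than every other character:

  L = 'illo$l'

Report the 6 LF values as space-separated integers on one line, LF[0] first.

Answer: 1 2 3 5 0 4

Derivation:
Char counts: '$':1, 'i':1, 'l':3, 'o':1
C (first-col start): C('$')=0, C('i')=1, C('l')=2, C('o')=5
L[0]='i': occ=0, LF[0]=C('i')+0=1+0=1
L[1]='l': occ=0, LF[1]=C('l')+0=2+0=2
L[2]='l': occ=1, LF[2]=C('l')+1=2+1=3
L[3]='o': occ=0, LF[3]=C('o')+0=5+0=5
L[4]='$': occ=0, LF[4]=C('$')+0=0+0=0
L[5]='l': occ=2, LF[5]=C('l')+2=2+2=4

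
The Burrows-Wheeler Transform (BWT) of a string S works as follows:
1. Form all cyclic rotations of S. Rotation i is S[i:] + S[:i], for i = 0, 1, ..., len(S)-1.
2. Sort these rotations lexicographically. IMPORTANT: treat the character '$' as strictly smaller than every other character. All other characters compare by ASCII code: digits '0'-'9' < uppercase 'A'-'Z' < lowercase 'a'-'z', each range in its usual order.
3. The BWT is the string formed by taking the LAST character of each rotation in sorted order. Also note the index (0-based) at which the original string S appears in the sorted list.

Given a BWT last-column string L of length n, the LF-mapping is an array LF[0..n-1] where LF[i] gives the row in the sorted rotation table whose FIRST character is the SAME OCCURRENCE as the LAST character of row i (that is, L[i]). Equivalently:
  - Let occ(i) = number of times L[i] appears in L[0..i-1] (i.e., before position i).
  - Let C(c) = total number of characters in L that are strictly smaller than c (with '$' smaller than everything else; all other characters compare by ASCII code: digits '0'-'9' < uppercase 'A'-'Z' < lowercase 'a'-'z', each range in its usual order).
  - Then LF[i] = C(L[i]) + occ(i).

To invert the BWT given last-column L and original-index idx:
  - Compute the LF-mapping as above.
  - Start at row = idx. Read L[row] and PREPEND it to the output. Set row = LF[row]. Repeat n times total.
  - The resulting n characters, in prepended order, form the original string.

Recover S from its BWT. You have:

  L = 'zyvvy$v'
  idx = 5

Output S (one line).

Answer: yyvvvz$

Derivation:
LF mapping: 6 4 1 2 5 0 3
Walk LF starting at row 5, prepending L[row]:
  step 1: row=5, L[5]='$', prepend. Next row=LF[5]=0
  step 2: row=0, L[0]='z', prepend. Next row=LF[0]=6
  step 3: row=6, L[6]='v', prepend. Next row=LF[6]=3
  step 4: row=3, L[3]='v', prepend. Next row=LF[3]=2
  step 5: row=2, L[2]='v', prepend. Next row=LF[2]=1
  step 6: row=1, L[1]='y', prepend. Next row=LF[1]=4
  step 7: row=4, L[4]='y', prepend. Next row=LF[4]=5
Reversed output: yyvvvz$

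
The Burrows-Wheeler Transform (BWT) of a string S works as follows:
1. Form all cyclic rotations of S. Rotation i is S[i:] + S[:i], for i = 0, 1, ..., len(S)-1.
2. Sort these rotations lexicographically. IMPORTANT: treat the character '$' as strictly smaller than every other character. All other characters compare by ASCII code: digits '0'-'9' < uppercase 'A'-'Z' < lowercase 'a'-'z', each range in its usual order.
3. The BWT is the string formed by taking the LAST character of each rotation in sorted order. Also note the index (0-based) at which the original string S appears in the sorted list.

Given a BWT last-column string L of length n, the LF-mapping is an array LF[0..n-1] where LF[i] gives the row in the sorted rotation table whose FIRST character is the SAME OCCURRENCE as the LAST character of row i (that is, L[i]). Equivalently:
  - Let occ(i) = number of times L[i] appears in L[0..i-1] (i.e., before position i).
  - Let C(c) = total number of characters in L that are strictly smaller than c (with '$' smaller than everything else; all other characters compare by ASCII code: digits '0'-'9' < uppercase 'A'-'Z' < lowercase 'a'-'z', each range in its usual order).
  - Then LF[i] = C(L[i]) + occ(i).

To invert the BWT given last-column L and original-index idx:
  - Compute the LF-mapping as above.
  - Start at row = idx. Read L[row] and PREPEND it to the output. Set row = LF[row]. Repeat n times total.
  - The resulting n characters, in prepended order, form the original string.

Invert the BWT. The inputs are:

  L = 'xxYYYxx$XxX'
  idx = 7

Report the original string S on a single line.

LF mapping: 6 7 3 4 5 8 9 0 1 10 2
Walk LF starting at row 7, prepending L[row]:
  step 1: row=7, L[7]='$', prepend. Next row=LF[7]=0
  step 2: row=0, L[0]='x', prepend. Next row=LF[0]=6
  step 3: row=6, L[6]='x', prepend. Next row=LF[6]=9
  step 4: row=9, L[9]='x', prepend. Next row=LF[9]=10
  step 5: row=10, L[10]='X', prepend. Next row=LF[10]=2
  step 6: row=2, L[2]='Y', prepend. Next row=LF[2]=3
  step 7: row=3, L[3]='Y', prepend. Next row=LF[3]=4
  step 8: row=4, L[4]='Y', prepend. Next row=LF[4]=5
  step 9: row=5, L[5]='x', prepend. Next row=LF[5]=8
  step 10: row=8, L[8]='X', prepend. Next row=LF[8]=1
  step 11: row=1, L[1]='x', prepend. Next row=LF[1]=7
Reversed output: xXxYYYXxxx$

Answer: xXxYYYXxxx$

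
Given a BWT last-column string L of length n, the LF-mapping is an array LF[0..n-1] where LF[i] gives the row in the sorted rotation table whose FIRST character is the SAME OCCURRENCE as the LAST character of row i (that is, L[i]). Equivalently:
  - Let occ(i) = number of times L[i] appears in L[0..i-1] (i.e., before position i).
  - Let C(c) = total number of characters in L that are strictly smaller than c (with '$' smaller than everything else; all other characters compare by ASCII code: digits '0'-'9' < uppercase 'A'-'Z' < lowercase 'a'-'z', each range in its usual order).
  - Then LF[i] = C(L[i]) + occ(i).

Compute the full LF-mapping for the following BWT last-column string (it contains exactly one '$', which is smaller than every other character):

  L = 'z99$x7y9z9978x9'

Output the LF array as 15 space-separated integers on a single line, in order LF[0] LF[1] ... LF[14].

Char counts: '$':1, '7':2, '8':1, '9':6, 'x':2, 'y':1, 'z':2
C (first-col start): C('$')=0, C('7')=1, C('8')=3, C('9')=4, C('x')=10, C('y')=12, C('z')=13
L[0]='z': occ=0, LF[0]=C('z')+0=13+0=13
L[1]='9': occ=0, LF[1]=C('9')+0=4+0=4
L[2]='9': occ=1, LF[2]=C('9')+1=4+1=5
L[3]='$': occ=0, LF[3]=C('$')+0=0+0=0
L[4]='x': occ=0, LF[4]=C('x')+0=10+0=10
L[5]='7': occ=0, LF[5]=C('7')+0=1+0=1
L[6]='y': occ=0, LF[6]=C('y')+0=12+0=12
L[7]='9': occ=2, LF[7]=C('9')+2=4+2=6
L[8]='z': occ=1, LF[8]=C('z')+1=13+1=14
L[9]='9': occ=3, LF[9]=C('9')+3=4+3=7
L[10]='9': occ=4, LF[10]=C('9')+4=4+4=8
L[11]='7': occ=1, LF[11]=C('7')+1=1+1=2
L[12]='8': occ=0, LF[12]=C('8')+0=3+0=3
L[13]='x': occ=1, LF[13]=C('x')+1=10+1=11
L[14]='9': occ=5, LF[14]=C('9')+5=4+5=9

Answer: 13 4 5 0 10 1 12 6 14 7 8 2 3 11 9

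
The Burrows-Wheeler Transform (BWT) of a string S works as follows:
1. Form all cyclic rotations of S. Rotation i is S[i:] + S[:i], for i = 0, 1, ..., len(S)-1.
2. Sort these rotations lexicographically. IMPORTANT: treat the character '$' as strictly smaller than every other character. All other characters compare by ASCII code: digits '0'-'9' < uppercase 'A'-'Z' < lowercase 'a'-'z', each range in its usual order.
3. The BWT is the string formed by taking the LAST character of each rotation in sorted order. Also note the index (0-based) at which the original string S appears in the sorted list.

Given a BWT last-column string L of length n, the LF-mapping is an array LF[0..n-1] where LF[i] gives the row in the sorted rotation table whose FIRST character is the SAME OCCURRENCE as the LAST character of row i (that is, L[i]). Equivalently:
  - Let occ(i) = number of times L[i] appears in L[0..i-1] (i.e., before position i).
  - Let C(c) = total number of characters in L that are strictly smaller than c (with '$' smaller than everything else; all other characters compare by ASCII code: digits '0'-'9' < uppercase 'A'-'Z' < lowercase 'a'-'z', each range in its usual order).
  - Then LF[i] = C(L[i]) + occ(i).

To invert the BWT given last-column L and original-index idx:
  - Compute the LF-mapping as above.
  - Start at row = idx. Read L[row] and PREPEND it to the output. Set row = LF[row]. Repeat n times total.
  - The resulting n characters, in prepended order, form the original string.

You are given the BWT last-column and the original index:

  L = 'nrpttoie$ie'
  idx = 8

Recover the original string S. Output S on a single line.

Answer: repetition$

Derivation:
LF mapping: 5 8 7 9 10 6 3 1 0 4 2
Walk LF starting at row 8, prepending L[row]:
  step 1: row=8, L[8]='$', prepend. Next row=LF[8]=0
  step 2: row=0, L[0]='n', prepend. Next row=LF[0]=5
  step 3: row=5, L[5]='o', prepend. Next row=LF[5]=6
  step 4: row=6, L[6]='i', prepend. Next row=LF[6]=3
  step 5: row=3, L[3]='t', prepend. Next row=LF[3]=9
  step 6: row=9, L[9]='i', prepend. Next row=LF[9]=4
  step 7: row=4, L[4]='t', prepend. Next row=LF[4]=10
  step 8: row=10, L[10]='e', prepend. Next row=LF[10]=2
  step 9: row=2, L[2]='p', prepend. Next row=LF[2]=7
  step 10: row=7, L[7]='e', prepend. Next row=LF[7]=1
  step 11: row=1, L[1]='r', prepend. Next row=LF[1]=8
Reversed output: repetition$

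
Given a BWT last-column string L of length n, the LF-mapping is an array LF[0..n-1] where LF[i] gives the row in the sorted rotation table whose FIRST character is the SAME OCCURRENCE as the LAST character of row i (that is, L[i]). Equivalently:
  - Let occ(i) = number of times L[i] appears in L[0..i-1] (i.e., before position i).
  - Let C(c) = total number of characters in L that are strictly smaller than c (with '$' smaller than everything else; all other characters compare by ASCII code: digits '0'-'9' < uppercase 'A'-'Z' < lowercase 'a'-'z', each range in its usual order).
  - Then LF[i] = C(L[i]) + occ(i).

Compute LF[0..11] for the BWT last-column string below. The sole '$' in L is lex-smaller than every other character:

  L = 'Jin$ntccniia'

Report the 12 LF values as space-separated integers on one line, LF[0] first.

Answer: 1 5 8 0 9 11 3 4 10 6 7 2

Derivation:
Char counts: '$':1, 'J':1, 'a':1, 'c':2, 'i':3, 'n':3, 't':1
C (first-col start): C('$')=0, C('J')=1, C('a')=2, C('c')=3, C('i')=5, C('n')=8, C('t')=11
L[0]='J': occ=0, LF[0]=C('J')+0=1+0=1
L[1]='i': occ=0, LF[1]=C('i')+0=5+0=5
L[2]='n': occ=0, LF[2]=C('n')+0=8+0=8
L[3]='$': occ=0, LF[3]=C('$')+0=0+0=0
L[4]='n': occ=1, LF[4]=C('n')+1=8+1=9
L[5]='t': occ=0, LF[5]=C('t')+0=11+0=11
L[6]='c': occ=0, LF[6]=C('c')+0=3+0=3
L[7]='c': occ=1, LF[7]=C('c')+1=3+1=4
L[8]='n': occ=2, LF[8]=C('n')+2=8+2=10
L[9]='i': occ=1, LF[9]=C('i')+1=5+1=6
L[10]='i': occ=2, LF[10]=C('i')+2=5+2=7
L[11]='a': occ=0, LF[11]=C('a')+0=2+0=2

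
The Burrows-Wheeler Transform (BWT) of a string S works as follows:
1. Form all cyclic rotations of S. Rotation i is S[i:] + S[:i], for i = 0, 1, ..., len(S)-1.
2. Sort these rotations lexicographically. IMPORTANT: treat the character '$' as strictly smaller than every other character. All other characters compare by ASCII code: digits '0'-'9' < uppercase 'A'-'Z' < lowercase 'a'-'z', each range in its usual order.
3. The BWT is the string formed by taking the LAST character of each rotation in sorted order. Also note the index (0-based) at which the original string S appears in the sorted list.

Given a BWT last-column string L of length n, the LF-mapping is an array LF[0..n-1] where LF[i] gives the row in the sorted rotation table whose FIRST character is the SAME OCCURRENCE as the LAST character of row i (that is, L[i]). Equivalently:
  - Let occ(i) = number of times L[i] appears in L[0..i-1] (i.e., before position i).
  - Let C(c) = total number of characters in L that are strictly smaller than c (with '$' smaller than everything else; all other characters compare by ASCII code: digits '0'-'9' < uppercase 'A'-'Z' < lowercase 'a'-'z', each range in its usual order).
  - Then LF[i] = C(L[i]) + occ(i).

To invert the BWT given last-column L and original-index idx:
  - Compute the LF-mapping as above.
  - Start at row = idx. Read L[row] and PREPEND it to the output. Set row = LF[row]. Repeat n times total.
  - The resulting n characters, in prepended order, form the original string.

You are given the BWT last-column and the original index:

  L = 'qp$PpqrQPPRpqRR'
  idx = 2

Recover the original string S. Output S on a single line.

LF mapping: 11 8 0 1 9 12 14 4 2 3 5 10 13 6 7
Walk LF starting at row 2, prepending L[row]:
  step 1: row=2, L[2]='$', prepend. Next row=LF[2]=0
  step 2: row=0, L[0]='q', prepend. Next row=LF[0]=11
  step 3: row=11, L[11]='p', prepend. Next row=LF[11]=10
  step 4: row=10, L[10]='R', prepend. Next row=LF[10]=5
  step 5: row=5, L[5]='q', prepend. Next row=LF[5]=12
  step 6: row=12, L[12]='q', prepend. Next row=LF[12]=13
  step 7: row=13, L[13]='R', prepend. Next row=LF[13]=6
  step 8: row=6, L[6]='r', prepend. Next row=LF[6]=14
  step 9: row=14, L[14]='R', prepend. Next row=LF[14]=7
  step 10: row=7, L[7]='Q', prepend. Next row=LF[7]=4
  step 11: row=4, L[4]='p', prepend. Next row=LF[4]=9
  step 12: row=9, L[9]='P', prepend. Next row=LF[9]=3
  step 13: row=3, L[3]='P', prepend. Next row=LF[3]=1
  step 14: row=1, L[1]='p', prepend. Next row=LF[1]=8
  step 15: row=8, L[8]='P', prepend. Next row=LF[8]=2
Reversed output: PpPPpQRrRqqRpq$

Answer: PpPPpQRrRqqRpq$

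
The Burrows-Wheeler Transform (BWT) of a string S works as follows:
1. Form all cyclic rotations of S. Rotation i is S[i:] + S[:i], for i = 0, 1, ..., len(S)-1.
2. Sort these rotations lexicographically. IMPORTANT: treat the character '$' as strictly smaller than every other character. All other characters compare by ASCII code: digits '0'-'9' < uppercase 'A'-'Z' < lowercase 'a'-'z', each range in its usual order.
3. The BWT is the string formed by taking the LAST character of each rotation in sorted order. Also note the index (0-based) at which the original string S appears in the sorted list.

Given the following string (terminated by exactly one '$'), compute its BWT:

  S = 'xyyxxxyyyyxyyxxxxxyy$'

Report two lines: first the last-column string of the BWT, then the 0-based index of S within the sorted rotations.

All 21 rotations (rotation i = S[i:]+S[:i]):
  rot[0] = xyyxxxyyyyxyyxxxxxyy$
  rot[1] = yyxxxyyyyxyyxxxxxyy$x
  rot[2] = yxxxyyyyxyyxxxxxyy$xy
  rot[3] = xxxyyyyxyyxxxxxyy$xyy
  rot[4] = xxyyyyxyyxxxxxyy$xyyx
  rot[5] = xyyyyxyyxxxxxyy$xyyxx
  rot[6] = yyyyxyyxxxxxyy$xyyxxx
  rot[7] = yyyxyyxxxxxyy$xyyxxxy
  rot[8] = yyxyyxxxxxyy$xyyxxxyy
  rot[9] = yxyyxxxxxyy$xyyxxxyyy
  rot[10] = xyyxxxxxyy$xyyxxxyyyy
  rot[11] = yyxxxxxyy$xyyxxxyyyyx
  rot[12] = yxxxxxyy$xyyxxxyyyyxy
  rot[13] = xxxxxyy$xyyxxxyyyyxyy
  rot[14] = xxxxyy$xyyxxxyyyyxyyx
  rot[15] = xxxyy$xyyxxxyyyyxyyxx
  rot[16] = xxyy$xyyxxxyyyyxyyxxx
  rot[17] = xyy$xyyxxxyyyyxyyxxxx
  rot[18] = yy$xyyxxxyyyyxyyxxxxx
  rot[19] = y$xyyxxxyyyyxyyxxxxxy
  rot[20] = $xyyxxxyyyyxyyxxxxxyy
Sorted (with $ < everything):
  sorted[0] = $xyyxxxyyyyxyyxxxxxyy  (last char: 'y')
  sorted[1] = xxxxxyy$xyyxxxyyyyxyy  (last char: 'y')
  sorted[2] = xxxxyy$xyyxxxyyyyxyyx  (last char: 'x')
  sorted[3] = xxxyy$xyyxxxyyyyxyyxx  (last char: 'x')
  sorted[4] = xxxyyyyxyyxxxxxyy$xyy  (last char: 'y')
  sorted[5] = xxyy$xyyxxxyyyyxyyxxx  (last char: 'x')
  sorted[6] = xxyyyyxyyxxxxxyy$xyyx  (last char: 'x')
  sorted[7] = xyy$xyyxxxyyyyxyyxxxx  (last char: 'x')
  sorted[8] = xyyxxxxxyy$xyyxxxyyyy  (last char: 'y')
  sorted[9] = xyyxxxyyyyxyyxxxxxyy$  (last char: '$')
  sorted[10] = xyyyyxyyxxxxxyy$xyyxx  (last char: 'x')
  sorted[11] = y$xyyxxxyyyyxyyxxxxxy  (last char: 'y')
  sorted[12] = yxxxxxyy$xyyxxxyyyyxy  (last char: 'y')
  sorted[13] = yxxxyyyyxyyxxxxxyy$xy  (last char: 'y')
  sorted[14] = yxyyxxxxxyy$xyyxxxyyy  (last char: 'y')
  sorted[15] = yy$xyyxxxyyyyxyyxxxxx  (last char: 'x')
  sorted[16] = yyxxxxxyy$xyyxxxyyyyx  (last char: 'x')
  sorted[17] = yyxxxyyyyxyyxxxxxyy$x  (last char: 'x')
  sorted[18] = yyxyyxxxxxyy$xyyxxxyy  (last char: 'y')
  sorted[19] = yyyxyyxxxxxyy$xyyxxxy  (last char: 'y')
  sorted[20] = yyyyxyyxxxxxyy$xyyxxx  (last char: 'x')
Last column: yyxxyxxxy$xyyyyxxxyyx
Original string S is at sorted index 9

Answer: yyxxyxxxy$xyyyyxxxyyx
9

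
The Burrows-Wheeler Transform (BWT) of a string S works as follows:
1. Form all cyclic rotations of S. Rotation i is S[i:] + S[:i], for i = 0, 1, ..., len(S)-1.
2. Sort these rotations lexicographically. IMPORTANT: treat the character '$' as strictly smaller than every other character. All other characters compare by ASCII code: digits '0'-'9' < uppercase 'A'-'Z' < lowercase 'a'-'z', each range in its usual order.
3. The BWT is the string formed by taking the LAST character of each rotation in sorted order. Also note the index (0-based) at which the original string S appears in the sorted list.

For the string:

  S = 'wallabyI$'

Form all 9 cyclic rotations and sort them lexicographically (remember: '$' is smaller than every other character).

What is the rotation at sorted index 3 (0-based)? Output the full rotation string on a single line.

Answer: allabyI$w

Derivation:
All 9 rotations (rotation i = S[i:]+S[:i]):
  rot[0] = wallabyI$
  rot[1] = allabyI$w
  rot[2] = llabyI$wa
  rot[3] = labyI$wal
  rot[4] = abyI$wall
  rot[5] = byI$walla
  rot[6] = yI$wallab
  rot[7] = I$wallaby
  rot[8] = $wallabyI
Sorted (with $ < everything):
  sorted[0] = $wallabyI
  sorted[1] = I$wallaby
  sorted[2] = abyI$wall
  sorted[3] = allabyI$w
  sorted[4] = byI$walla
  sorted[5] = labyI$wal
  sorted[6] = llabyI$wa
  sorted[7] = wallabyI$
  sorted[8] = yI$wallab
sorted[3] = allabyI$w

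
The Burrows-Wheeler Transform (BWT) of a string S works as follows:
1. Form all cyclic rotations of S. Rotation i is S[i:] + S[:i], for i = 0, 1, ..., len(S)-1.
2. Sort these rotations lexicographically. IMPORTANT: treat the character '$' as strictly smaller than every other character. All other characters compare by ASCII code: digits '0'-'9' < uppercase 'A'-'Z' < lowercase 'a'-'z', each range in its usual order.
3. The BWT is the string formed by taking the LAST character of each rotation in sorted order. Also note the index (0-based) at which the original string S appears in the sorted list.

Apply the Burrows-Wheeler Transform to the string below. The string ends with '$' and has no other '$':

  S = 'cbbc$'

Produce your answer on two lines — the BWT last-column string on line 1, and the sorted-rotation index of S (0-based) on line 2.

Answer: ccbb$
4

Derivation:
All 5 rotations (rotation i = S[i:]+S[:i]):
  rot[0] = cbbc$
  rot[1] = bbc$c
  rot[2] = bc$cb
  rot[3] = c$cbb
  rot[4] = $cbbc
Sorted (with $ < everything):
  sorted[0] = $cbbc  (last char: 'c')
  sorted[1] = bbc$c  (last char: 'c')
  sorted[2] = bc$cb  (last char: 'b')
  sorted[3] = c$cbb  (last char: 'b')
  sorted[4] = cbbc$  (last char: '$')
Last column: ccbb$
Original string S is at sorted index 4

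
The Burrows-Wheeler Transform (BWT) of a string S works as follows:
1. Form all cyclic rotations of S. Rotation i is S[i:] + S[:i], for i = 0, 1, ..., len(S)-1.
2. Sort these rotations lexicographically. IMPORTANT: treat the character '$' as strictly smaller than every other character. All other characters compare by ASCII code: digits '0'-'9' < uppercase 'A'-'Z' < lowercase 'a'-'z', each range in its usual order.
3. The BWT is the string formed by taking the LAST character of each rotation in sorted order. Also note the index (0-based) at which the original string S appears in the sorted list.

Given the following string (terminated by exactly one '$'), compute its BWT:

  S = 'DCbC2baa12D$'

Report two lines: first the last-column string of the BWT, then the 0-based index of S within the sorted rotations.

Answer: Da1CbD2$abC2
7

Derivation:
All 12 rotations (rotation i = S[i:]+S[:i]):
  rot[0] = DCbC2baa12D$
  rot[1] = CbC2baa12D$D
  rot[2] = bC2baa12D$DC
  rot[3] = C2baa12D$DCb
  rot[4] = 2baa12D$DCbC
  rot[5] = baa12D$DCbC2
  rot[6] = aa12D$DCbC2b
  rot[7] = a12D$DCbC2ba
  rot[8] = 12D$DCbC2baa
  rot[9] = 2D$DCbC2baa1
  rot[10] = D$DCbC2baa12
  rot[11] = $DCbC2baa12D
Sorted (with $ < everything):
  sorted[0] = $DCbC2baa12D  (last char: 'D')
  sorted[1] = 12D$DCbC2baa  (last char: 'a')
  sorted[2] = 2D$DCbC2baa1  (last char: '1')
  sorted[3] = 2baa12D$DCbC  (last char: 'C')
  sorted[4] = C2baa12D$DCb  (last char: 'b')
  sorted[5] = CbC2baa12D$D  (last char: 'D')
  sorted[6] = D$DCbC2baa12  (last char: '2')
  sorted[7] = DCbC2baa12D$  (last char: '$')
  sorted[8] = a12D$DCbC2ba  (last char: 'a')
  sorted[9] = aa12D$DCbC2b  (last char: 'b')
  sorted[10] = bC2baa12D$DC  (last char: 'C')
  sorted[11] = baa12D$DCbC2  (last char: '2')
Last column: Da1CbD2$abC2
Original string S is at sorted index 7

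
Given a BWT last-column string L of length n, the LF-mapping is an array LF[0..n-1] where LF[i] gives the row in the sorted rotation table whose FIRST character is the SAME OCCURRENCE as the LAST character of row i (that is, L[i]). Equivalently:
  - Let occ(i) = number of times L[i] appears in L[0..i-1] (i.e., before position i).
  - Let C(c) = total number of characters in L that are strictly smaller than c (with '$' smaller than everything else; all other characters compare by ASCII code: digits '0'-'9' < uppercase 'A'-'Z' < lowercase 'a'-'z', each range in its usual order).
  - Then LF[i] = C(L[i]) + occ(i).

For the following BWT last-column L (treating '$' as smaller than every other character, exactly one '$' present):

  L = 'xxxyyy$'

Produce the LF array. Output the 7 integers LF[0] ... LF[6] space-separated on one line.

Char counts: '$':1, 'x':3, 'y':3
C (first-col start): C('$')=0, C('x')=1, C('y')=4
L[0]='x': occ=0, LF[0]=C('x')+0=1+0=1
L[1]='x': occ=1, LF[1]=C('x')+1=1+1=2
L[2]='x': occ=2, LF[2]=C('x')+2=1+2=3
L[3]='y': occ=0, LF[3]=C('y')+0=4+0=4
L[4]='y': occ=1, LF[4]=C('y')+1=4+1=5
L[5]='y': occ=2, LF[5]=C('y')+2=4+2=6
L[6]='$': occ=0, LF[6]=C('$')+0=0+0=0

Answer: 1 2 3 4 5 6 0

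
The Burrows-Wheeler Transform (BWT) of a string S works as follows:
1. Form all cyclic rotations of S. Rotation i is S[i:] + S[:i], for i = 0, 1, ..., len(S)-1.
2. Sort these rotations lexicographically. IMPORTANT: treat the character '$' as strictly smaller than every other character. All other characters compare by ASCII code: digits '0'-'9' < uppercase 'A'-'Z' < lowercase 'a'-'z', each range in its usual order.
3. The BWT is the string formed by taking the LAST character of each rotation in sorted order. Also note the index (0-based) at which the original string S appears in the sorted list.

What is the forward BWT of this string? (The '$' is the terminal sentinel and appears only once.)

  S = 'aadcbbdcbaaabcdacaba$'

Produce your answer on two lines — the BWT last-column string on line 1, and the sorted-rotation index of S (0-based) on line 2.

All 21 rotations (rotation i = S[i:]+S[:i]):
  rot[0] = aadcbbdcbaaabcdacaba$
  rot[1] = adcbbdcbaaabcdacaba$a
  rot[2] = dcbbdcbaaabcdacaba$aa
  rot[3] = cbbdcbaaabcdacaba$aad
  rot[4] = bbdcbaaabcdacaba$aadc
  rot[5] = bdcbaaabcdacaba$aadcb
  rot[6] = dcbaaabcdacaba$aadcbb
  rot[7] = cbaaabcdacaba$aadcbbd
  rot[8] = baaabcdacaba$aadcbbdc
  rot[9] = aaabcdacaba$aadcbbdcb
  rot[10] = aabcdacaba$aadcbbdcba
  rot[11] = abcdacaba$aadcbbdcbaa
  rot[12] = bcdacaba$aadcbbdcbaaa
  rot[13] = cdacaba$aadcbbdcbaaab
  rot[14] = dacaba$aadcbbdcbaaabc
  rot[15] = acaba$aadcbbdcbaaabcd
  rot[16] = caba$aadcbbdcbaaabcda
  rot[17] = aba$aadcbbdcbaaabcdac
  rot[18] = ba$aadcbbdcbaaabcdaca
  rot[19] = a$aadcbbdcbaaabcdacab
  rot[20] = $aadcbbdcbaaabcdacaba
Sorted (with $ < everything):
  sorted[0] = $aadcbbdcbaaabcdacaba  (last char: 'a')
  sorted[1] = a$aadcbbdcbaaabcdacab  (last char: 'b')
  sorted[2] = aaabcdacaba$aadcbbdcb  (last char: 'b')
  sorted[3] = aabcdacaba$aadcbbdcba  (last char: 'a')
  sorted[4] = aadcbbdcbaaabcdacaba$  (last char: '$')
  sorted[5] = aba$aadcbbdcbaaabcdac  (last char: 'c')
  sorted[6] = abcdacaba$aadcbbdcbaa  (last char: 'a')
  sorted[7] = acaba$aadcbbdcbaaabcd  (last char: 'd')
  sorted[8] = adcbbdcbaaabcdacaba$a  (last char: 'a')
  sorted[9] = ba$aadcbbdcbaaabcdaca  (last char: 'a')
  sorted[10] = baaabcdacaba$aadcbbdc  (last char: 'c')
  sorted[11] = bbdcbaaabcdacaba$aadc  (last char: 'c')
  sorted[12] = bcdacaba$aadcbbdcbaaa  (last char: 'a')
  sorted[13] = bdcbaaabcdacaba$aadcb  (last char: 'b')
  sorted[14] = caba$aadcbbdcbaaabcda  (last char: 'a')
  sorted[15] = cbaaabcdacaba$aadcbbd  (last char: 'd')
  sorted[16] = cbbdcbaaabcdacaba$aad  (last char: 'd')
  sorted[17] = cdacaba$aadcbbdcbaaab  (last char: 'b')
  sorted[18] = dacaba$aadcbbdcbaaabc  (last char: 'c')
  sorted[19] = dcbaaabcdacaba$aadcbb  (last char: 'b')
  sorted[20] = dcbbdcbaaabcdacaba$aa  (last char: 'a')
Last column: abba$cadaaccabaddbcba
Original string S is at sorted index 4

Answer: abba$cadaaccabaddbcba
4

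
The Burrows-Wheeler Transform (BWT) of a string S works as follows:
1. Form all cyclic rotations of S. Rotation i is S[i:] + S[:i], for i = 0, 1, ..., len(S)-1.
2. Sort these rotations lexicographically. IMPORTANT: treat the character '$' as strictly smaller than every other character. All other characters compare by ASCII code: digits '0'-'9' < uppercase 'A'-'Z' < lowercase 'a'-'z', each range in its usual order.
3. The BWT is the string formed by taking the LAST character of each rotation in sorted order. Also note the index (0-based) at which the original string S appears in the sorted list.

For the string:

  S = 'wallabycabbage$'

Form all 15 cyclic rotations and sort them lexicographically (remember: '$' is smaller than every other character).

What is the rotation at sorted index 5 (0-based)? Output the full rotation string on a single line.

Answer: bage$wallabycab

Derivation:
All 15 rotations (rotation i = S[i:]+S[:i]):
  rot[0] = wallabycabbage$
  rot[1] = allabycabbage$w
  rot[2] = llabycabbage$wa
  rot[3] = labycabbage$wal
  rot[4] = abycabbage$wall
  rot[5] = bycabbage$walla
  rot[6] = ycabbage$wallab
  rot[7] = cabbage$wallaby
  rot[8] = abbage$wallabyc
  rot[9] = bbage$wallabyca
  rot[10] = bage$wallabycab
  rot[11] = age$wallabycabb
  rot[12] = ge$wallabycabba
  rot[13] = e$wallabycabbag
  rot[14] = $wallabycabbage
Sorted (with $ < everything):
  sorted[0] = $wallabycabbage
  sorted[1] = abbage$wallabyc
  sorted[2] = abycabbage$wall
  sorted[3] = age$wallabycabb
  sorted[4] = allabycabbage$w
  sorted[5] = bage$wallabycab
  sorted[6] = bbage$wallabyca
  sorted[7] = bycabbage$walla
  sorted[8] = cabbage$wallaby
  sorted[9] = e$wallabycabbag
  sorted[10] = ge$wallabycabba
  sorted[11] = labycabbage$wal
  sorted[12] = llabycabbage$wa
  sorted[13] = wallabycabbage$
  sorted[14] = ycabbage$wallab
sorted[5] = bage$wallabycab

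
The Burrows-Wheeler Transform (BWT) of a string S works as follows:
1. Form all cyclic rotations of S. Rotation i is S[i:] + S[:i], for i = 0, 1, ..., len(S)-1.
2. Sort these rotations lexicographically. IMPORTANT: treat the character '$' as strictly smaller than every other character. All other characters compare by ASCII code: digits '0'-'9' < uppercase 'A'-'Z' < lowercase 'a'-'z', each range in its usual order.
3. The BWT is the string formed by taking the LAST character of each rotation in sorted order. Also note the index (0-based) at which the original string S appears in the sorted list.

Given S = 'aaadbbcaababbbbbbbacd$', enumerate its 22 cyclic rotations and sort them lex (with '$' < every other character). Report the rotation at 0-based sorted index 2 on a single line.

Answer: aababbbbbbbacd$aaadbbc

Derivation:
All 22 rotations (rotation i = S[i:]+S[:i]):
  rot[0] = aaadbbcaababbbbbbbacd$
  rot[1] = aadbbcaababbbbbbbacd$a
  rot[2] = adbbcaababbbbbbbacd$aa
  rot[3] = dbbcaababbbbbbbacd$aaa
  rot[4] = bbcaababbbbbbbacd$aaad
  rot[5] = bcaababbbbbbbacd$aaadb
  rot[6] = caababbbbbbbacd$aaadbb
  rot[7] = aababbbbbbbacd$aaadbbc
  rot[8] = ababbbbbbbacd$aaadbbca
  rot[9] = babbbbbbbacd$aaadbbcaa
  rot[10] = abbbbbbbacd$aaadbbcaab
  rot[11] = bbbbbbbacd$aaadbbcaaba
  rot[12] = bbbbbbacd$aaadbbcaabab
  rot[13] = bbbbbacd$aaadbbcaababb
  rot[14] = bbbbacd$aaadbbcaababbb
  rot[15] = bbbacd$aaadbbcaababbbb
  rot[16] = bbacd$aaadbbcaababbbbb
  rot[17] = bacd$aaadbbcaababbbbbb
  rot[18] = acd$aaadbbcaababbbbbbb
  rot[19] = cd$aaadbbcaababbbbbbba
  rot[20] = d$aaadbbcaababbbbbbbac
  rot[21] = $aaadbbcaababbbbbbbacd
Sorted (with $ < everything):
  sorted[0] = $aaadbbcaababbbbbbbacd
  sorted[1] = aaadbbcaababbbbbbbacd$
  sorted[2] = aababbbbbbbacd$aaadbbc
  sorted[3] = aadbbcaababbbbbbbacd$a
  sorted[4] = ababbbbbbbacd$aaadbbca
  sorted[5] = abbbbbbbacd$aaadbbcaab
  sorted[6] = acd$aaadbbcaababbbbbbb
  sorted[7] = adbbcaababbbbbbbacd$aa
  sorted[8] = babbbbbbbacd$aaadbbcaa
  sorted[9] = bacd$aaadbbcaababbbbbb
  sorted[10] = bbacd$aaadbbcaababbbbb
  sorted[11] = bbbacd$aaadbbcaababbbb
  sorted[12] = bbbbacd$aaadbbcaababbb
  sorted[13] = bbbbbacd$aaadbbcaababb
  sorted[14] = bbbbbbacd$aaadbbcaabab
  sorted[15] = bbbbbbbacd$aaadbbcaaba
  sorted[16] = bbcaababbbbbbbacd$aaad
  sorted[17] = bcaababbbbbbbacd$aaadb
  sorted[18] = caababbbbbbbacd$aaadbb
  sorted[19] = cd$aaadbbcaababbbbbbba
  sorted[20] = d$aaadbbcaababbbbbbbac
  sorted[21] = dbbcaababbbbbbbacd$aaa
sorted[2] = aababbbbbbbacd$aaadbbc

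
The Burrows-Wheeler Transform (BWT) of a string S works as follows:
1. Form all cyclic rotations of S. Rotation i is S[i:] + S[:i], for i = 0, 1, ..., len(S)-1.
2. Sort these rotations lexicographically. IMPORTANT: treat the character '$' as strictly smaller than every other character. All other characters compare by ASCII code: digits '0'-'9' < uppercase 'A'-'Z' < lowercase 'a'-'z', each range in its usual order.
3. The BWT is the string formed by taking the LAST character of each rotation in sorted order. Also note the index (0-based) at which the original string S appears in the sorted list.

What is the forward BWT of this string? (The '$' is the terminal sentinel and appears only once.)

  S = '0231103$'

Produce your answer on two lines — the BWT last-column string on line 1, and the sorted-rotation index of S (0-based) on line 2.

Answer: 3$113002
1

Derivation:
All 8 rotations (rotation i = S[i:]+S[:i]):
  rot[0] = 0231103$
  rot[1] = 231103$0
  rot[2] = 31103$02
  rot[3] = 1103$023
  rot[4] = 103$0231
  rot[5] = 03$02311
  rot[6] = 3$023110
  rot[7] = $0231103
Sorted (with $ < everything):
  sorted[0] = $0231103  (last char: '3')
  sorted[1] = 0231103$  (last char: '$')
  sorted[2] = 03$02311  (last char: '1')
  sorted[3] = 103$0231  (last char: '1')
  sorted[4] = 1103$023  (last char: '3')
  sorted[5] = 231103$0  (last char: '0')
  sorted[6] = 3$023110  (last char: '0')
  sorted[7] = 31103$02  (last char: '2')
Last column: 3$113002
Original string S is at sorted index 1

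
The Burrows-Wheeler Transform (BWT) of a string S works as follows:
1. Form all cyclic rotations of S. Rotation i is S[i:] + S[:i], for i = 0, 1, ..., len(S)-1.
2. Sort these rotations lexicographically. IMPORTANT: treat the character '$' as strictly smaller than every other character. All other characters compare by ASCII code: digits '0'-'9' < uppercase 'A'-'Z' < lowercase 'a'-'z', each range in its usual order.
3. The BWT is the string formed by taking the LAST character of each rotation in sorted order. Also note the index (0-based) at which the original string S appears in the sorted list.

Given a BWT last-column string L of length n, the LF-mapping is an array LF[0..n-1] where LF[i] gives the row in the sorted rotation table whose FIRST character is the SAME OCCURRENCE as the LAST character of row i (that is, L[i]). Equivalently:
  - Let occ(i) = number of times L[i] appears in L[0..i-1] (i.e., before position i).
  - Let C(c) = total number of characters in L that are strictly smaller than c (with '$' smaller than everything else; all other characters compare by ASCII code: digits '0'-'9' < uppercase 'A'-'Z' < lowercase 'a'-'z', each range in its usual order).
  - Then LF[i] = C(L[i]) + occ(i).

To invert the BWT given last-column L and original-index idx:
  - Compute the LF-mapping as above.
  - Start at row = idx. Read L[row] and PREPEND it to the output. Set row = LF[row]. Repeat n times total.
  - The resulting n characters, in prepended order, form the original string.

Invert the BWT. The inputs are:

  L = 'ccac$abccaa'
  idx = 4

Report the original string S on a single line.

LF mapping: 6 7 1 8 0 2 5 9 10 3 4
Walk LF starting at row 4, prepending L[row]:
  step 1: row=4, L[4]='$', prepend. Next row=LF[4]=0
  step 2: row=0, L[0]='c', prepend. Next row=LF[0]=6
  step 3: row=6, L[6]='b', prepend. Next row=LF[6]=5
  step 4: row=5, L[5]='a', prepend. Next row=LF[5]=2
  step 5: row=2, L[2]='a', prepend. Next row=LF[2]=1
  step 6: row=1, L[1]='c', prepend. Next row=LF[1]=7
  step 7: row=7, L[7]='c', prepend. Next row=LF[7]=9
  step 8: row=9, L[9]='a', prepend. Next row=LF[9]=3
  step 9: row=3, L[3]='c', prepend. Next row=LF[3]=8
  step 10: row=8, L[8]='c', prepend. Next row=LF[8]=10
  step 11: row=10, L[10]='a', prepend. Next row=LF[10]=4
Reversed output: accaccaabc$

Answer: accaccaabc$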